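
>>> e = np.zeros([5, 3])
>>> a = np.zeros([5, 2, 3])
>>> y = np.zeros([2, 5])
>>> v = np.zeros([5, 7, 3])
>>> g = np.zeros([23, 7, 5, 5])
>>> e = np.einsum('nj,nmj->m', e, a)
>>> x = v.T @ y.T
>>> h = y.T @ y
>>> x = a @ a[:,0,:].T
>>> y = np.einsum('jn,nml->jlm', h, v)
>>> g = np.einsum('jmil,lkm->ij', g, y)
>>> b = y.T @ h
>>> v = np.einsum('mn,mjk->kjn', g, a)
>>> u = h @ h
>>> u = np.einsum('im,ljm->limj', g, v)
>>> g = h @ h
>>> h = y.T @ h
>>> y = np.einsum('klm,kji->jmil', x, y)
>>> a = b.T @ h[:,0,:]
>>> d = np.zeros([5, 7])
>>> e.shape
(2,)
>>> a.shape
(5, 3, 5)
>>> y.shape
(3, 5, 7, 2)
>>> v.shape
(3, 2, 23)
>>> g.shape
(5, 5)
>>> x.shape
(5, 2, 5)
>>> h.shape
(7, 3, 5)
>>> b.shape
(7, 3, 5)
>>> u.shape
(3, 5, 23, 2)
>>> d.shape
(5, 7)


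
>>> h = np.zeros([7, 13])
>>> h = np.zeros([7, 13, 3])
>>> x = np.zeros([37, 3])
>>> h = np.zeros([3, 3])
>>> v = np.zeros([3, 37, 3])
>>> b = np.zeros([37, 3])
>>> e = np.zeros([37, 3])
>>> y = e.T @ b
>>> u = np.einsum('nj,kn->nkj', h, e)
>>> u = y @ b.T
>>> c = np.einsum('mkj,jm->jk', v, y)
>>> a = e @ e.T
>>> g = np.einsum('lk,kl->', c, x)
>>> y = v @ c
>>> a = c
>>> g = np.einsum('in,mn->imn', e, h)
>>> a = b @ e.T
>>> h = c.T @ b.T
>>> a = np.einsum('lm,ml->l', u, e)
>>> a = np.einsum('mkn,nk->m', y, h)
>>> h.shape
(37, 37)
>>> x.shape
(37, 3)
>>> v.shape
(3, 37, 3)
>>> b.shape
(37, 3)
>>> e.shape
(37, 3)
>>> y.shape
(3, 37, 37)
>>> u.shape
(3, 37)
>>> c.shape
(3, 37)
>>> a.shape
(3,)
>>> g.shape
(37, 3, 3)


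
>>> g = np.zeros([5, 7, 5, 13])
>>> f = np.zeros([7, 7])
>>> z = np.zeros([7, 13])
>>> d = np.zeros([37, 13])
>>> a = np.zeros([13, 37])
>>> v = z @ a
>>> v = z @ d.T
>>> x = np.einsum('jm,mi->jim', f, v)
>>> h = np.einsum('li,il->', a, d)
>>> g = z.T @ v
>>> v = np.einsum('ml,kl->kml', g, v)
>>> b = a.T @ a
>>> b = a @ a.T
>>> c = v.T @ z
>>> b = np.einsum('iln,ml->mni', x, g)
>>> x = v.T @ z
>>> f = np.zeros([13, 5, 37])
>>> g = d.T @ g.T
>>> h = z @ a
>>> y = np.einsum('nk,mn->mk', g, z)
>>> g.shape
(13, 13)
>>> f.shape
(13, 5, 37)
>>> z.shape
(7, 13)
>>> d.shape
(37, 13)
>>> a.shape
(13, 37)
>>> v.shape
(7, 13, 37)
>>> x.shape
(37, 13, 13)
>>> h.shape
(7, 37)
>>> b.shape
(13, 7, 7)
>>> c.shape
(37, 13, 13)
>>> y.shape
(7, 13)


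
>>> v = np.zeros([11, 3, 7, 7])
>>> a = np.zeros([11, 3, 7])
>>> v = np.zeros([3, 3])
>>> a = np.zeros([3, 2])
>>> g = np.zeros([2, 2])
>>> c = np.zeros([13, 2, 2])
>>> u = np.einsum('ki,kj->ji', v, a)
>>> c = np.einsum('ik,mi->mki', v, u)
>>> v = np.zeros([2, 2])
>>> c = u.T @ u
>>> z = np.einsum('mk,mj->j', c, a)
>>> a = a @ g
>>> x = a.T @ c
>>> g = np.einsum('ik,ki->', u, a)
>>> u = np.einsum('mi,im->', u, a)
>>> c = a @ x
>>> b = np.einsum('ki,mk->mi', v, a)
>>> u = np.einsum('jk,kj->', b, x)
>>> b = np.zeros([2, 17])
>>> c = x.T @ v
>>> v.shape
(2, 2)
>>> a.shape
(3, 2)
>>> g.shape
()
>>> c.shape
(3, 2)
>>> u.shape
()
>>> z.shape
(2,)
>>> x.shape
(2, 3)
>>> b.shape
(2, 17)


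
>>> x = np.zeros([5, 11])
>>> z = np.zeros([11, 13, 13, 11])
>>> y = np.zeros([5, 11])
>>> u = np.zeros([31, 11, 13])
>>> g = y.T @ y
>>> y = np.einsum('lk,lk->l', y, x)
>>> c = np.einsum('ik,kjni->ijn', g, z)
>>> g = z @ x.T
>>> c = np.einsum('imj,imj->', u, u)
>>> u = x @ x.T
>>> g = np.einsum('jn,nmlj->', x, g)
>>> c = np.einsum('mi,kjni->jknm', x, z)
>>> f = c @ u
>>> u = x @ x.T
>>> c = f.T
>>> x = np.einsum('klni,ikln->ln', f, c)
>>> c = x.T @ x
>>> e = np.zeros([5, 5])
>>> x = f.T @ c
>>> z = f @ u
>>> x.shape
(5, 13, 11, 13)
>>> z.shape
(13, 11, 13, 5)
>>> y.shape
(5,)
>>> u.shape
(5, 5)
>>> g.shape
()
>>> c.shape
(13, 13)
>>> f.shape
(13, 11, 13, 5)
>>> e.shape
(5, 5)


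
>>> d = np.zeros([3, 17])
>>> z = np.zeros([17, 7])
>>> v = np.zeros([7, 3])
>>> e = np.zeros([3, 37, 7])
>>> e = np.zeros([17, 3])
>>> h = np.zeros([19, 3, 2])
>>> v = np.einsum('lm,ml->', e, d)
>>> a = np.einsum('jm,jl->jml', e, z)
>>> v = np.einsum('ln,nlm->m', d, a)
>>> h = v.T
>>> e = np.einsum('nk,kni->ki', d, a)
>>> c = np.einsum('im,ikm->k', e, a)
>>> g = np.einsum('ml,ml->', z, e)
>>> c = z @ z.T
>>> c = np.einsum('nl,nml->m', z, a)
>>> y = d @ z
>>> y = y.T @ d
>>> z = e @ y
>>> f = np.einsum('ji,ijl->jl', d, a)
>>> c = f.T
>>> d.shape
(3, 17)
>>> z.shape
(17, 17)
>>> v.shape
(7,)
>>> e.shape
(17, 7)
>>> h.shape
(7,)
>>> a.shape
(17, 3, 7)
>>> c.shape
(7, 3)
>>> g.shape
()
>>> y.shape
(7, 17)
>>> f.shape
(3, 7)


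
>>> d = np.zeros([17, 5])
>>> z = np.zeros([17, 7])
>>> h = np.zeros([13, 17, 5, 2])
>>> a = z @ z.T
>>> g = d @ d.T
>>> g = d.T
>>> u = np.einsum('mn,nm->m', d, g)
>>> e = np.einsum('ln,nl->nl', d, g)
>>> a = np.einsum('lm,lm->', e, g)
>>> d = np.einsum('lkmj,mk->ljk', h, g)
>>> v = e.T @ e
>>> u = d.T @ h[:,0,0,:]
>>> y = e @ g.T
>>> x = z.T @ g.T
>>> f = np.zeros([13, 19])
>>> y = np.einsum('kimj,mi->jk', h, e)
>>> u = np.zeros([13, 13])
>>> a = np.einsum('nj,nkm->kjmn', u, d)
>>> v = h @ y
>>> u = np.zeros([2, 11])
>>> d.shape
(13, 2, 17)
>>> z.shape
(17, 7)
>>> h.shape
(13, 17, 5, 2)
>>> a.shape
(2, 13, 17, 13)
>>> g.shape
(5, 17)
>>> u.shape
(2, 11)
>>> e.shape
(5, 17)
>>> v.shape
(13, 17, 5, 13)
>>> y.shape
(2, 13)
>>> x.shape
(7, 5)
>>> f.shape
(13, 19)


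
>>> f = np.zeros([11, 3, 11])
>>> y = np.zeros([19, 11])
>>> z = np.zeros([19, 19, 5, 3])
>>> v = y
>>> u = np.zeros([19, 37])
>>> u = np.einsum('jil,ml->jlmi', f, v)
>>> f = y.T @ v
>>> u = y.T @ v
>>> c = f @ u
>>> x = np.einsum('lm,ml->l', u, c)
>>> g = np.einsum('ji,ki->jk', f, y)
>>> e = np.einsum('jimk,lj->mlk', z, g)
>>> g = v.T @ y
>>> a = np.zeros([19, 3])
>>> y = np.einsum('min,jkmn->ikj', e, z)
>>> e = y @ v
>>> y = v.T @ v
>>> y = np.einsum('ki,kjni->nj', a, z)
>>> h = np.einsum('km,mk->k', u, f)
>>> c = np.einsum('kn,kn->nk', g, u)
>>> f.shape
(11, 11)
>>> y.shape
(5, 19)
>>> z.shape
(19, 19, 5, 3)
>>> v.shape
(19, 11)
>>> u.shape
(11, 11)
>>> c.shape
(11, 11)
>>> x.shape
(11,)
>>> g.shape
(11, 11)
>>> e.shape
(11, 19, 11)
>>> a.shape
(19, 3)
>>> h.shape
(11,)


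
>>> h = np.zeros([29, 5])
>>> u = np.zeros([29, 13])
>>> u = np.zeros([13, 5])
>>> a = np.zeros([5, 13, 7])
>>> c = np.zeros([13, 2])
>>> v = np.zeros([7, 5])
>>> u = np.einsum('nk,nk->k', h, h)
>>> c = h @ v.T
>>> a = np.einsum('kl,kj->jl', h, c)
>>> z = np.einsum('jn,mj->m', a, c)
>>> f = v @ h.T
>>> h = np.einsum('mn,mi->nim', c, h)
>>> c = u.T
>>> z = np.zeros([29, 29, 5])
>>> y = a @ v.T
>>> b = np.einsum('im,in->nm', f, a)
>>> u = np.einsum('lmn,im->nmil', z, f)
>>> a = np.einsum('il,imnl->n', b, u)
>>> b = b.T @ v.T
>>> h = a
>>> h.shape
(7,)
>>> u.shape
(5, 29, 7, 29)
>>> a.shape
(7,)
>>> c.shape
(5,)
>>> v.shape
(7, 5)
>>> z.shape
(29, 29, 5)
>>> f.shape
(7, 29)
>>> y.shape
(7, 7)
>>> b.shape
(29, 7)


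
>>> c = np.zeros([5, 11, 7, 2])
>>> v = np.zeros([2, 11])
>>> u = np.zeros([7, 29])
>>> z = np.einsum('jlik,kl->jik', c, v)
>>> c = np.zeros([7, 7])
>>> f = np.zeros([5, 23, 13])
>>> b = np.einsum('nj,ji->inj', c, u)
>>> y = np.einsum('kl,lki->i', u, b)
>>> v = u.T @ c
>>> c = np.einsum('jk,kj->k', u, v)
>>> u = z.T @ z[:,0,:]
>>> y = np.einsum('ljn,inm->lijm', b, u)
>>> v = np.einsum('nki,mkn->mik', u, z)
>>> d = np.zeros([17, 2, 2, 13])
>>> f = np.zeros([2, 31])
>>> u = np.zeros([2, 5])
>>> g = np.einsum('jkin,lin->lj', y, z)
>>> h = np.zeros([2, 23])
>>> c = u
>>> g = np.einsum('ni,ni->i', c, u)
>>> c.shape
(2, 5)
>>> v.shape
(5, 2, 7)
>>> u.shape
(2, 5)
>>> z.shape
(5, 7, 2)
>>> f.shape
(2, 31)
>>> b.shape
(29, 7, 7)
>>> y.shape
(29, 2, 7, 2)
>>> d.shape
(17, 2, 2, 13)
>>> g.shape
(5,)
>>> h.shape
(2, 23)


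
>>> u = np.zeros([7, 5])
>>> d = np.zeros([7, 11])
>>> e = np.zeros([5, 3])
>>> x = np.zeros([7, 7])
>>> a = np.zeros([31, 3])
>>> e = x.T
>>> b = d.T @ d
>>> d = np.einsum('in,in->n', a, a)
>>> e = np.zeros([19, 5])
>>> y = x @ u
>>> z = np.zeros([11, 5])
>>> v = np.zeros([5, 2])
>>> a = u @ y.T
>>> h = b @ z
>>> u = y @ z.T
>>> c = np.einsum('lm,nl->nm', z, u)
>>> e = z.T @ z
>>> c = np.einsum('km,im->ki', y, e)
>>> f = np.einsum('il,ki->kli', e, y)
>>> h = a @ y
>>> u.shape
(7, 11)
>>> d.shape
(3,)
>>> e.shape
(5, 5)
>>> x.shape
(7, 7)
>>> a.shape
(7, 7)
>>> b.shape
(11, 11)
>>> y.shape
(7, 5)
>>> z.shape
(11, 5)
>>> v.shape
(5, 2)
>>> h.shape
(7, 5)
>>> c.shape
(7, 5)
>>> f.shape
(7, 5, 5)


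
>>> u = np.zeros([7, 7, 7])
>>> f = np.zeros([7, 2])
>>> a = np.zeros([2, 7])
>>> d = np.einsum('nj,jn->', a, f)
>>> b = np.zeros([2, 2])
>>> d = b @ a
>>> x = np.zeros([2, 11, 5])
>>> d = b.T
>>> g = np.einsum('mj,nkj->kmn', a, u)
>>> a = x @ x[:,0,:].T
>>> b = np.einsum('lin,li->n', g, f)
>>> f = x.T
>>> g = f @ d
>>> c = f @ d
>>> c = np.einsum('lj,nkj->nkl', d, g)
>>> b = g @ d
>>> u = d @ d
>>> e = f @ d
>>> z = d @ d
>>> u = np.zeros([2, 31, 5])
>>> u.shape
(2, 31, 5)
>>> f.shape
(5, 11, 2)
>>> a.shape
(2, 11, 2)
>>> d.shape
(2, 2)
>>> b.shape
(5, 11, 2)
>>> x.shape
(2, 11, 5)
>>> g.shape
(5, 11, 2)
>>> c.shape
(5, 11, 2)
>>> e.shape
(5, 11, 2)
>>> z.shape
(2, 2)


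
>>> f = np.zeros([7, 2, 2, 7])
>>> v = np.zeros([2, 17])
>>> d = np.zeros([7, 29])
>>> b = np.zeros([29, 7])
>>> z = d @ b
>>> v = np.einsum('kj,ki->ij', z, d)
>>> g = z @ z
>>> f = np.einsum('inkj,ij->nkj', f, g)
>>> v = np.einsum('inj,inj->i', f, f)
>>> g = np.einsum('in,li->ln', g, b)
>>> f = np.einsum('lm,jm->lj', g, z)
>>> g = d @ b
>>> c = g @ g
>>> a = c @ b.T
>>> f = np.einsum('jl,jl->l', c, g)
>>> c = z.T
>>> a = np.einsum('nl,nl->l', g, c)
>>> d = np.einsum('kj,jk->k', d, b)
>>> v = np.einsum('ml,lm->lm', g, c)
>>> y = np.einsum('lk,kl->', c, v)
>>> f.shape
(7,)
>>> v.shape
(7, 7)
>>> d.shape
(7,)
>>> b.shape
(29, 7)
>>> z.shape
(7, 7)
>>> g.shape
(7, 7)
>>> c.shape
(7, 7)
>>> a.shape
(7,)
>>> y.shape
()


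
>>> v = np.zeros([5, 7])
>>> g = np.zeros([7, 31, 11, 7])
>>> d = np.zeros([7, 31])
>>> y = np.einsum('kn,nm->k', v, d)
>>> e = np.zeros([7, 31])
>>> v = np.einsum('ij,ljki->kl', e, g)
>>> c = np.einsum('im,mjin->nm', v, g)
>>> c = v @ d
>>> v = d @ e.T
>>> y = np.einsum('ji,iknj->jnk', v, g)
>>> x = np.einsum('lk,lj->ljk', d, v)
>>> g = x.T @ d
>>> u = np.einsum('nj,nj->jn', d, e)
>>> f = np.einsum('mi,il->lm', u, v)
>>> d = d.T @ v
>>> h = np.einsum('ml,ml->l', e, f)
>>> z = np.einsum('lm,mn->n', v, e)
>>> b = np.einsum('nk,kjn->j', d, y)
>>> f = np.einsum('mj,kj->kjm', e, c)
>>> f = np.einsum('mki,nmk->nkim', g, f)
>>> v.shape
(7, 7)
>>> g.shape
(31, 7, 31)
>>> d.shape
(31, 7)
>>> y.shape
(7, 11, 31)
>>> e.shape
(7, 31)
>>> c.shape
(11, 31)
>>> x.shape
(7, 7, 31)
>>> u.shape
(31, 7)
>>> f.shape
(11, 7, 31, 31)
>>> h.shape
(31,)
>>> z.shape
(31,)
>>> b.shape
(11,)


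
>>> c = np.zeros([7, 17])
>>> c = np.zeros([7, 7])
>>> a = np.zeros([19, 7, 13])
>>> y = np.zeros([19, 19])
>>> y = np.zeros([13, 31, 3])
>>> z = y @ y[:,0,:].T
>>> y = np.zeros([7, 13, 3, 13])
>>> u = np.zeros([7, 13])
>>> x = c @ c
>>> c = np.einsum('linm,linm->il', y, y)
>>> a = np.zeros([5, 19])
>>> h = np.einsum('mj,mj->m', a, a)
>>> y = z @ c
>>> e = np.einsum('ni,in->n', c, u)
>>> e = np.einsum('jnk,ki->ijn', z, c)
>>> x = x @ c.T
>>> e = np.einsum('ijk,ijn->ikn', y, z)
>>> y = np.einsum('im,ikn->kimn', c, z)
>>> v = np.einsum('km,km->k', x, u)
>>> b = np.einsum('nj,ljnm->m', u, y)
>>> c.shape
(13, 7)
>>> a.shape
(5, 19)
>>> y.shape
(31, 13, 7, 13)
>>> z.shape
(13, 31, 13)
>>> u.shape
(7, 13)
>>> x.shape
(7, 13)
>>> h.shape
(5,)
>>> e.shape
(13, 7, 13)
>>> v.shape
(7,)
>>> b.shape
(13,)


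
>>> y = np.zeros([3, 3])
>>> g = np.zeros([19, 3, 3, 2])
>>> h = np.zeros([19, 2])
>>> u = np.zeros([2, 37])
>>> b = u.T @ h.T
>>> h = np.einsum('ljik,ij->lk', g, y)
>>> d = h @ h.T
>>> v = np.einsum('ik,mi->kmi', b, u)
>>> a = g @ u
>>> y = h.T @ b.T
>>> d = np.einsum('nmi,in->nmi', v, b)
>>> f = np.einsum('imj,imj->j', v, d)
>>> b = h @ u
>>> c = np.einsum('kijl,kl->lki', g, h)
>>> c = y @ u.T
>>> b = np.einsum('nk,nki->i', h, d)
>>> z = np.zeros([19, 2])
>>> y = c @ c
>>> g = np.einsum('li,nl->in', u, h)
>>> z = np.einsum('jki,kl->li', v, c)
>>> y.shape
(2, 2)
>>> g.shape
(37, 19)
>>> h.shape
(19, 2)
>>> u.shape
(2, 37)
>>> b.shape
(37,)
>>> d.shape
(19, 2, 37)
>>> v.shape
(19, 2, 37)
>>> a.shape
(19, 3, 3, 37)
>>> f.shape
(37,)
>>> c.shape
(2, 2)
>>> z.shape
(2, 37)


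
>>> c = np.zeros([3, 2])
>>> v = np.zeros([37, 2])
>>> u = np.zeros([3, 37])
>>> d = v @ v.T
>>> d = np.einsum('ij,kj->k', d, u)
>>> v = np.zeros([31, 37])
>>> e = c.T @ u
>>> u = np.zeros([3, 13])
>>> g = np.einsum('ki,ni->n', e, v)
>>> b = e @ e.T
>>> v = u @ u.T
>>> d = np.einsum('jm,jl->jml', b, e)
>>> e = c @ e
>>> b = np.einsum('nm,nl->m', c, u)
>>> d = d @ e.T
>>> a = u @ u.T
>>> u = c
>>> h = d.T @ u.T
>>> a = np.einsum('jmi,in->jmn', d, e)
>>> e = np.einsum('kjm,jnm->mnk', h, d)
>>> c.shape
(3, 2)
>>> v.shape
(3, 3)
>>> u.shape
(3, 2)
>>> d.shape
(2, 2, 3)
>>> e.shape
(3, 2, 3)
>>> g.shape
(31,)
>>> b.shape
(2,)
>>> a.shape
(2, 2, 37)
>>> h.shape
(3, 2, 3)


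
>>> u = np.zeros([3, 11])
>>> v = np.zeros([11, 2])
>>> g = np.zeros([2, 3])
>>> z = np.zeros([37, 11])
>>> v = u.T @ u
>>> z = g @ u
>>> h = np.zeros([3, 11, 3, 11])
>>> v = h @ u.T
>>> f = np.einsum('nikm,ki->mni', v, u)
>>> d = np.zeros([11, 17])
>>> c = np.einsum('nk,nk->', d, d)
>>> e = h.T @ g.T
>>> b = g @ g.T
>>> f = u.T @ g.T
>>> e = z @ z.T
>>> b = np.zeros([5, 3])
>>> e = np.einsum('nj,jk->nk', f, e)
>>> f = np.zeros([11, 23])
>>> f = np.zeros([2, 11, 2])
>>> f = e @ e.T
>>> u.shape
(3, 11)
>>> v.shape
(3, 11, 3, 3)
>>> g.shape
(2, 3)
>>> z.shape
(2, 11)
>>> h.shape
(3, 11, 3, 11)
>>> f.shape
(11, 11)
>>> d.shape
(11, 17)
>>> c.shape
()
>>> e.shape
(11, 2)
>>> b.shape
(5, 3)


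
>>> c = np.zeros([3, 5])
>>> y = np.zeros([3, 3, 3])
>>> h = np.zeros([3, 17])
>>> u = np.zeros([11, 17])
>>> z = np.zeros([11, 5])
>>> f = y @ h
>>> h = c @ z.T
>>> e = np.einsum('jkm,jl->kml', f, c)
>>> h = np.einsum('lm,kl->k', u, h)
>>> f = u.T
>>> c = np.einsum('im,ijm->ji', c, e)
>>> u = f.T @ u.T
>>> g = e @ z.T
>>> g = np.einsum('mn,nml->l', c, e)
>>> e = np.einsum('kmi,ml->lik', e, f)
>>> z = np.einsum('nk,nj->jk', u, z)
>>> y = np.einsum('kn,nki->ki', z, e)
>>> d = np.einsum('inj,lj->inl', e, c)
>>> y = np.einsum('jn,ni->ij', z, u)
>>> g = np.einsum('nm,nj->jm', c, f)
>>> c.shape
(17, 3)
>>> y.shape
(11, 5)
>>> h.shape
(3,)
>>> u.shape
(11, 11)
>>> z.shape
(5, 11)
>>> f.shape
(17, 11)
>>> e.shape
(11, 5, 3)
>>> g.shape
(11, 3)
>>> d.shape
(11, 5, 17)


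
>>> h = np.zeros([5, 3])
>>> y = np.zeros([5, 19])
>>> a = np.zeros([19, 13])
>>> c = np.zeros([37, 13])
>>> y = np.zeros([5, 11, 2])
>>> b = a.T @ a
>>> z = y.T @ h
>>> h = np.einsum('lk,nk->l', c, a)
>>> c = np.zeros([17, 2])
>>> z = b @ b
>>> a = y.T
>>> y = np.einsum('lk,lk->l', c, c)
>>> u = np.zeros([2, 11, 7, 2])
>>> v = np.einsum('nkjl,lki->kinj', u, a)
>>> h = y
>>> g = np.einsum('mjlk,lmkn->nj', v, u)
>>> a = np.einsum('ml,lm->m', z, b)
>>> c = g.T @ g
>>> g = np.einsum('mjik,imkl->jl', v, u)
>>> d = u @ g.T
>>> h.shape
(17,)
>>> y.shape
(17,)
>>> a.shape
(13,)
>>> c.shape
(5, 5)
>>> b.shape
(13, 13)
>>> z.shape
(13, 13)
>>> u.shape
(2, 11, 7, 2)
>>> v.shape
(11, 5, 2, 7)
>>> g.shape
(5, 2)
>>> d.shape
(2, 11, 7, 5)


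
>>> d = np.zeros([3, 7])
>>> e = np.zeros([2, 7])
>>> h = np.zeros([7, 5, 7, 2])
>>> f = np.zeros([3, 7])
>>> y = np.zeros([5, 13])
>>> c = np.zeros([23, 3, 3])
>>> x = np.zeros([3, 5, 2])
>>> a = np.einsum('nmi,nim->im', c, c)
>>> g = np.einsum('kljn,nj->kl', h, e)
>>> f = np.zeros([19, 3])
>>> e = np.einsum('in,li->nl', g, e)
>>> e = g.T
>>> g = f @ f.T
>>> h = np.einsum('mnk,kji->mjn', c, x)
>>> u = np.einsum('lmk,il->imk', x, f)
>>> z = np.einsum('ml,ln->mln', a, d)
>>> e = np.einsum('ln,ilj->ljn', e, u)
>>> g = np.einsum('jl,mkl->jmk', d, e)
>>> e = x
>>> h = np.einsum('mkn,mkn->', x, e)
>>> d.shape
(3, 7)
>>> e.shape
(3, 5, 2)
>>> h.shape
()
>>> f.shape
(19, 3)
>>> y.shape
(5, 13)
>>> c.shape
(23, 3, 3)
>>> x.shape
(3, 5, 2)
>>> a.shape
(3, 3)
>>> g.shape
(3, 5, 2)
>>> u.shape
(19, 5, 2)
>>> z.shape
(3, 3, 7)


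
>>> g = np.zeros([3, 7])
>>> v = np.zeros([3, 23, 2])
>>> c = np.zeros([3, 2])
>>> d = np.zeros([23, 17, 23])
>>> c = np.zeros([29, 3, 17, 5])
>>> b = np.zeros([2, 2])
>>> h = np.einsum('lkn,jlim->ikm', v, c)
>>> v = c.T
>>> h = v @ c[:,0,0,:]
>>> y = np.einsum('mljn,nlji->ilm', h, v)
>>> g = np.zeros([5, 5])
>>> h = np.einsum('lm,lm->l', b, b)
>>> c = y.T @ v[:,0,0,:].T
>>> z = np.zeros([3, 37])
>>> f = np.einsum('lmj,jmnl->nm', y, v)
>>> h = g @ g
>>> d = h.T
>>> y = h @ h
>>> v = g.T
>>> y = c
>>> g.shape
(5, 5)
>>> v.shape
(5, 5)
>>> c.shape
(5, 17, 5)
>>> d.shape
(5, 5)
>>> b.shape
(2, 2)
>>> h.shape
(5, 5)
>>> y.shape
(5, 17, 5)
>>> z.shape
(3, 37)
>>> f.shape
(3, 17)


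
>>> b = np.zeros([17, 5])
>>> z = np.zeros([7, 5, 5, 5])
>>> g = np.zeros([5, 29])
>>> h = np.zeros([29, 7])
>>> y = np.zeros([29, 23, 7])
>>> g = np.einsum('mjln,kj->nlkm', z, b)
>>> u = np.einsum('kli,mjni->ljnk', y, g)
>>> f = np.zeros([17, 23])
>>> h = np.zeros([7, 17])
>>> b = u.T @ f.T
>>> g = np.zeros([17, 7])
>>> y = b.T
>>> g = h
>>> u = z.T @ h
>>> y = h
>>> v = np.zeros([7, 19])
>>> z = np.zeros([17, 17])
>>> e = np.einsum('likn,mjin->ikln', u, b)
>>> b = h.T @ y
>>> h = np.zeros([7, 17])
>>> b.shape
(17, 17)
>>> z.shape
(17, 17)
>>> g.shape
(7, 17)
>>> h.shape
(7, 17)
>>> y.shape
(7, 17)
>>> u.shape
(5, 5, 5, 17)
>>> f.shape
(17, 23)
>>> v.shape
(7, 19)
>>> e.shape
(5, 5, 5, 17)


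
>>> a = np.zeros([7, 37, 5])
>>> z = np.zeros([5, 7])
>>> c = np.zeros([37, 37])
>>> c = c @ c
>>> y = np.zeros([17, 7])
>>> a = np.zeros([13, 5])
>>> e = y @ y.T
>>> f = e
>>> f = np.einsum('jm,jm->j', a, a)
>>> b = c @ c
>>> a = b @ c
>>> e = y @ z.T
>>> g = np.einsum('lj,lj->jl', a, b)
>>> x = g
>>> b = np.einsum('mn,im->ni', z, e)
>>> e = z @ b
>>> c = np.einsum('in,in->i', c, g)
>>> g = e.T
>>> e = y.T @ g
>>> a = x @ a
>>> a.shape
(37, 37)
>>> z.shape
(5, 7)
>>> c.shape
(37,)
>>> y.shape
(17, 7)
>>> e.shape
(7, 5)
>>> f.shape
(13,)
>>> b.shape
(7, 17)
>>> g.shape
(17, 5)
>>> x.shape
(37, 37)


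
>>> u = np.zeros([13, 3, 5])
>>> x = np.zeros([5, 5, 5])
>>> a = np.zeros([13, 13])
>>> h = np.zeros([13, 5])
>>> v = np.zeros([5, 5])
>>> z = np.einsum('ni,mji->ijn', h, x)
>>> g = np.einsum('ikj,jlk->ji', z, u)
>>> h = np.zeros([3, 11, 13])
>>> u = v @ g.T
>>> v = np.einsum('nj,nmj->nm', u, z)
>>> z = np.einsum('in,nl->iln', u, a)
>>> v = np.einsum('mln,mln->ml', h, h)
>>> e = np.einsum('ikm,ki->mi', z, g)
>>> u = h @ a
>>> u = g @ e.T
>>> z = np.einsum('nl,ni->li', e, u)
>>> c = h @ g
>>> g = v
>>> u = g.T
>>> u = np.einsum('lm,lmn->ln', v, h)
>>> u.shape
(3, 13)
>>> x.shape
(5, 5, 5)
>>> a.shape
(13, 13)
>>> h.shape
(3, 11, 13)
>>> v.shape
(3, 11)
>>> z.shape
(5, 13)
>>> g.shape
(3, 11)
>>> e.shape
(13, 5)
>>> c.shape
(3, 11, 5)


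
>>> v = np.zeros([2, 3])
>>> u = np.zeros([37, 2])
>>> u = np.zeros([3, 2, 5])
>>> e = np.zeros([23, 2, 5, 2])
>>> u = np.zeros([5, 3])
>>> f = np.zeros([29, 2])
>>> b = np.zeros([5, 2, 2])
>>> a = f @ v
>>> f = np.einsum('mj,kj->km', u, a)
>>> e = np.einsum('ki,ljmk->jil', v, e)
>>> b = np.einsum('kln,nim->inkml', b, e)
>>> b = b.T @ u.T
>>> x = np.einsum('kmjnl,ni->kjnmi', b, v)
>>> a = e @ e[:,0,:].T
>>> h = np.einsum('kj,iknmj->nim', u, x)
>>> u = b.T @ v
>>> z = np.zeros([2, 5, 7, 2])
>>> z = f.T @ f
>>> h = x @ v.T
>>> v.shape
(2, 3)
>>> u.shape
(5, 2, 5, 23, 3)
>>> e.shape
(2, 3, 23)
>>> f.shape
(29, 5)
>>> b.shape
(2, 23, 5, 2, 5)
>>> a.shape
(2, 3, 2)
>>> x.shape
(2, 5, 2, 23, 3)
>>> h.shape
(2, 5, 2, 23, 2)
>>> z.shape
(5, 5)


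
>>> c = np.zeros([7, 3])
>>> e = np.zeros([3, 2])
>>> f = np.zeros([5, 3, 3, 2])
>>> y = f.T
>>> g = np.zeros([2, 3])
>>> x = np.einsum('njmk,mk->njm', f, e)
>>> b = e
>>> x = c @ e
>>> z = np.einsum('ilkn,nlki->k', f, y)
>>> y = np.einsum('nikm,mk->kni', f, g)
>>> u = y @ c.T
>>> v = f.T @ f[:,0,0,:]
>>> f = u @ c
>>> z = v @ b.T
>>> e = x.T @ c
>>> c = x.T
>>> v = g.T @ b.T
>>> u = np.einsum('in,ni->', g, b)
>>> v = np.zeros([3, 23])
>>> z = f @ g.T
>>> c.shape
(2, 7)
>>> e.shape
(2, 3)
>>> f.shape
(3, 5, 3)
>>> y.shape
(3, 5, 3)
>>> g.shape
(2, 3)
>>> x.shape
(7, 2)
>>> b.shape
(3, 2)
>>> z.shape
(3, 5, 2)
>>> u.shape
()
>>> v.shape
(3, 23)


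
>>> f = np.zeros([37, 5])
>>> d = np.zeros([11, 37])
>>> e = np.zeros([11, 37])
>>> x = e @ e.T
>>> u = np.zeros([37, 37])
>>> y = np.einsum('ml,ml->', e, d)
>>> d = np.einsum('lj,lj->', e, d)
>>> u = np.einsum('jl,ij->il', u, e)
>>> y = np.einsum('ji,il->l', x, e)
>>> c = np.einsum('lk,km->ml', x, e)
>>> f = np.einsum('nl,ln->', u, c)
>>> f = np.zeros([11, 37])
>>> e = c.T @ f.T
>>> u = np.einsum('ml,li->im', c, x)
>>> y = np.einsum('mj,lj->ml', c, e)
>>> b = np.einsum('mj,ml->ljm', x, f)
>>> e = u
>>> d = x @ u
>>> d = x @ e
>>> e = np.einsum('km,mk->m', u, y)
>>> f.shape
(11, 37)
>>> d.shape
(11, 37)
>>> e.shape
(37,)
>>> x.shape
(11, 11)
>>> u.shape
(11, 37)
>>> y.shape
(37, 11)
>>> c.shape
(37, 11)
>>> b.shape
(37, 11, 11)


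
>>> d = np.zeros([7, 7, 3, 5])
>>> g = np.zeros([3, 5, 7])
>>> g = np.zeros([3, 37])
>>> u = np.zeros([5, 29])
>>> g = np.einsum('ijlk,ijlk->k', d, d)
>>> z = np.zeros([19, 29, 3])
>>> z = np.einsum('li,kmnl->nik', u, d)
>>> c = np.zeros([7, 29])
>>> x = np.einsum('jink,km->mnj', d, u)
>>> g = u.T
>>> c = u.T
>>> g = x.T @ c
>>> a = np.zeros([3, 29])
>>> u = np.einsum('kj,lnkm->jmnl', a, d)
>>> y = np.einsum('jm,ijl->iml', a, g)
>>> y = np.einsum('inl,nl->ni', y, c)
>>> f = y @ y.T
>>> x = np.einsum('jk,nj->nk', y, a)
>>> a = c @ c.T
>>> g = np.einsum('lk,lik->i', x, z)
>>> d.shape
(7, 7, 3, 5)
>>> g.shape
(29,)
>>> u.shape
(29, 5, 7, 7)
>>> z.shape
(3, 29, 7)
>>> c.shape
(29, 5)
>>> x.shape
(3, 7)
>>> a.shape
(29, 29)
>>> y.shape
(29, 7)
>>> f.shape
(29, 29)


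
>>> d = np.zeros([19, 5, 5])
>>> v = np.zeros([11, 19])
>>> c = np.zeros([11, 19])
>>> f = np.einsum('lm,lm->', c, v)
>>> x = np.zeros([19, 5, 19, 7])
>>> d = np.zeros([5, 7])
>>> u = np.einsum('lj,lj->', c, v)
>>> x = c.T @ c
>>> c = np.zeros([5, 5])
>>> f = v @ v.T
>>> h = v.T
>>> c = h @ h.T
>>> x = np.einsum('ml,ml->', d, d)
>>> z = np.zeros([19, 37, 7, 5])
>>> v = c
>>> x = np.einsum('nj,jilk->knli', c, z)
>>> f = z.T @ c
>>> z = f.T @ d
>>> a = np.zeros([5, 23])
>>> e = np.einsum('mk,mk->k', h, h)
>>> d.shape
(5, 7)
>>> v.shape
(19, 19)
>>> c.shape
(19, 19)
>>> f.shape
(5, 7, 37, 19)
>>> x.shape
(5, 19, 7, 37)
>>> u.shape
()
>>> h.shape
(19, 11)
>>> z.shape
(19, 37, 7, 7)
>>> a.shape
(5, 23)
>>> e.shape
(11,)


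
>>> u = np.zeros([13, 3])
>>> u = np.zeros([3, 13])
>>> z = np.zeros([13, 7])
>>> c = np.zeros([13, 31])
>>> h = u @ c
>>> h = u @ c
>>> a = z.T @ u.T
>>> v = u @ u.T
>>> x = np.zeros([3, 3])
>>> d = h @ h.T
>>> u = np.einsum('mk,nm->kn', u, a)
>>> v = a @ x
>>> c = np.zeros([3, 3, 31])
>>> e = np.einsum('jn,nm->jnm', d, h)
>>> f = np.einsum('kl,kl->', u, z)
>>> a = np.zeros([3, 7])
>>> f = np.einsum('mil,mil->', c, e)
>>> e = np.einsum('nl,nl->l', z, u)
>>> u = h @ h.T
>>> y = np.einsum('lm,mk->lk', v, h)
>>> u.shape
(3, 3)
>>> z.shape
(13, 7)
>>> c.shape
(3, 3, 31)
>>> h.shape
(3, 31)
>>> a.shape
(3, 7)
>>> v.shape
(7, 3)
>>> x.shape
(3, 3)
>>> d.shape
(3, 3)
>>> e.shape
(7,)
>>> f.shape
()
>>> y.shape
(7, 31)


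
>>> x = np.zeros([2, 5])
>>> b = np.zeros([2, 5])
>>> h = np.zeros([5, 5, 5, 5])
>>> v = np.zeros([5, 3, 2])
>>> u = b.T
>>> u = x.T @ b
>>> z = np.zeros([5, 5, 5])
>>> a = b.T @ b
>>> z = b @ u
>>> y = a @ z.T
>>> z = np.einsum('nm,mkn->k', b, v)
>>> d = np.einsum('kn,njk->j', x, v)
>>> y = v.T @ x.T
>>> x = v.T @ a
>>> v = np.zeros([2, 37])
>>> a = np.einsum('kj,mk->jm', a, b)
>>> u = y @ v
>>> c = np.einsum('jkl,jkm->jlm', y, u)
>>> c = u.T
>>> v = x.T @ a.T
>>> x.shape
(2, 3, 5)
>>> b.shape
(2, 5)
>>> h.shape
(5, 5, 5, 5)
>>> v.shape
(5, 3, 5)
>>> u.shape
(2, 3, 37)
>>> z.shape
(3,)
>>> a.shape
(5, 2)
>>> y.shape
(2, 3, 2)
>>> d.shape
(3,)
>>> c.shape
(37, 3, 2)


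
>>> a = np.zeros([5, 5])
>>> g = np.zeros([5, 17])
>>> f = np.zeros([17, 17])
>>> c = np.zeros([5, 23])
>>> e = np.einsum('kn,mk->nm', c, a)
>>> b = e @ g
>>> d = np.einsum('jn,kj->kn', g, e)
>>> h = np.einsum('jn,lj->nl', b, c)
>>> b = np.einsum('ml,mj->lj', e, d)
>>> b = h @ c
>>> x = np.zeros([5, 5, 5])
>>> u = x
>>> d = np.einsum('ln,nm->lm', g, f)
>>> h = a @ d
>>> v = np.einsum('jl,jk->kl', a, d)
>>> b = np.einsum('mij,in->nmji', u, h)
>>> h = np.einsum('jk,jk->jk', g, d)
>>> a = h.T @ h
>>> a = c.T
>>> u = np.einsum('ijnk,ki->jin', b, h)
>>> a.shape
(23, 5)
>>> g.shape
(5, 17)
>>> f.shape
(17, 17)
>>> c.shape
(5, 23)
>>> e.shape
(23, 5)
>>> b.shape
(17, 5, 5, 5)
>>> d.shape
(5, 17)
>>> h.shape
(5, 17)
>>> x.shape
(5, 5, 5)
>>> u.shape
(5, 17, 5)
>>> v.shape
(17, 5)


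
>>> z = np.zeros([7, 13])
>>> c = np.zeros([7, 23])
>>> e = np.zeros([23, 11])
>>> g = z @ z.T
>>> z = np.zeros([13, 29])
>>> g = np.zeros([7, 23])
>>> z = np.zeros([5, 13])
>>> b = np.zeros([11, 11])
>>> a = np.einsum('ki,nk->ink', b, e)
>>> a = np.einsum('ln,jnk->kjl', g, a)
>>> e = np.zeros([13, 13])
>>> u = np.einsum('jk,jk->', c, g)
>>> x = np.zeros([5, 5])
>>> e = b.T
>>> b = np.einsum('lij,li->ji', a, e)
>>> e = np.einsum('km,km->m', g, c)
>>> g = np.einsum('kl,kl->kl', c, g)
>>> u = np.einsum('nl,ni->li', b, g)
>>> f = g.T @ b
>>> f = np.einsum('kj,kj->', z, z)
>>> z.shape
(5, 13)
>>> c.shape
(7, 23)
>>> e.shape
(23,)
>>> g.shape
(7, 23)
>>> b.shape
(7, 11)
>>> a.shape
(11, 11, 7)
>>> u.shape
(11, 23)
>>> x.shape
(5, 5)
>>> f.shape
()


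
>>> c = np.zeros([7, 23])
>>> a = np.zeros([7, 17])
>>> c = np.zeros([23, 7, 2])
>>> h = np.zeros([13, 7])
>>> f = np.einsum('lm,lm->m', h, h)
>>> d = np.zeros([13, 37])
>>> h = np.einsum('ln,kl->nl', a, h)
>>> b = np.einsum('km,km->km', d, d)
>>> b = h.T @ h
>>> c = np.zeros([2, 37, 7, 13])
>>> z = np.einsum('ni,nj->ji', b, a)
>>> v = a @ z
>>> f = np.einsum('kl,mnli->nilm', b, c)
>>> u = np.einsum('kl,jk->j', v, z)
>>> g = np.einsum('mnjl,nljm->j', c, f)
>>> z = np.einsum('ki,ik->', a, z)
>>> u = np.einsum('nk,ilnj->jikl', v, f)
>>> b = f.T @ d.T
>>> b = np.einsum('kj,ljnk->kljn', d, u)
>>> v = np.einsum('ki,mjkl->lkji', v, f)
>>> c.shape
(2, 37, 7, 13)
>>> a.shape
(7, 17)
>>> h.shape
(17, 7)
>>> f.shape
(37, 13, 7, 2)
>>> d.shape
(13, 37)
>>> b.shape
(13, 2, 37, 7)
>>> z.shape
()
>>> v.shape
(2, 7, 13, 7)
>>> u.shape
(2, 37, 7, 13)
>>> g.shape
(7,)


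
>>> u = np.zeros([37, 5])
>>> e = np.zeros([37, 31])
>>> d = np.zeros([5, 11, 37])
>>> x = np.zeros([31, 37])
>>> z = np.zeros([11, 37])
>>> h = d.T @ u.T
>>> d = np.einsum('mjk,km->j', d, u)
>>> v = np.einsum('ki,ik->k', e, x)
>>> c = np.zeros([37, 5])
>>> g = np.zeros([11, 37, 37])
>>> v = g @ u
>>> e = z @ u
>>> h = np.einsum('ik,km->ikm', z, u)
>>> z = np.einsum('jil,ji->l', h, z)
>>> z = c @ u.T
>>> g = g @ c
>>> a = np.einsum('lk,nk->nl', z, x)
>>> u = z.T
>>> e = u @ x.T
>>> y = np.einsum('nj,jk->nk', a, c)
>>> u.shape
(37, 37)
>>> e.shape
(37, 31)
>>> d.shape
(11,)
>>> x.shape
(31, 37)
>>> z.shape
(37, 37)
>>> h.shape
(11, 37, 5)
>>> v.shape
(11, 37, 5)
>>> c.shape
(37, 5)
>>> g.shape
(11, 37, 5)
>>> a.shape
(31, 37)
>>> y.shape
(31, 5)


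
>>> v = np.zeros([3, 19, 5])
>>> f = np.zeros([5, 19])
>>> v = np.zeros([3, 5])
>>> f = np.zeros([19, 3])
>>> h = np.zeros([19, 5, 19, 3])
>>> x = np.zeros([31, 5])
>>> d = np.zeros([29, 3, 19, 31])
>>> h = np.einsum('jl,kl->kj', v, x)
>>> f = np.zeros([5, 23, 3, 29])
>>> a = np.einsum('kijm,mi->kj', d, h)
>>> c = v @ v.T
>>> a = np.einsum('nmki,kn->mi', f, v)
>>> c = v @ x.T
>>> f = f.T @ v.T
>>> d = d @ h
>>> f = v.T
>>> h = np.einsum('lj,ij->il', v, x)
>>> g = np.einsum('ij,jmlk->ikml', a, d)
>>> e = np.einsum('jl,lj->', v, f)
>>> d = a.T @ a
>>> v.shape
(3, 5)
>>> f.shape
(5, 3)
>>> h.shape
(31, 3)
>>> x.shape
(31, 5)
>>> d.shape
(29, 29)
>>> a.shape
(23, 29)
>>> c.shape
(3, 31)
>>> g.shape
(23, 3, 3, 19)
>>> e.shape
()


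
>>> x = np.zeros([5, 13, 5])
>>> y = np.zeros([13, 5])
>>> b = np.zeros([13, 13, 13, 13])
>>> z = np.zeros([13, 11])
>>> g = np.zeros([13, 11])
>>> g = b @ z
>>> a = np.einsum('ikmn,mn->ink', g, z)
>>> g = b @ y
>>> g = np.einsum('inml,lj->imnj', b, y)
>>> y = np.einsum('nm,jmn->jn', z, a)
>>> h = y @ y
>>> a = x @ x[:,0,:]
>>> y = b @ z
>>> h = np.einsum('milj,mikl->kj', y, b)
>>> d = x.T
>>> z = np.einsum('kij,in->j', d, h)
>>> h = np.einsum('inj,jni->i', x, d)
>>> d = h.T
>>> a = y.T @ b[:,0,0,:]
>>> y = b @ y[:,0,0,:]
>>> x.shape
(5, 13, 5)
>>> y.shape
(13, 13, 13, 11)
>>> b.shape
(13, 13, 13, 13)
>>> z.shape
(5,)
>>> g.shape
(13, 13, 13, 5)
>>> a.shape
(11, 13, 13, 13)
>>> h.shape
(5,)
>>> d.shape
(5,)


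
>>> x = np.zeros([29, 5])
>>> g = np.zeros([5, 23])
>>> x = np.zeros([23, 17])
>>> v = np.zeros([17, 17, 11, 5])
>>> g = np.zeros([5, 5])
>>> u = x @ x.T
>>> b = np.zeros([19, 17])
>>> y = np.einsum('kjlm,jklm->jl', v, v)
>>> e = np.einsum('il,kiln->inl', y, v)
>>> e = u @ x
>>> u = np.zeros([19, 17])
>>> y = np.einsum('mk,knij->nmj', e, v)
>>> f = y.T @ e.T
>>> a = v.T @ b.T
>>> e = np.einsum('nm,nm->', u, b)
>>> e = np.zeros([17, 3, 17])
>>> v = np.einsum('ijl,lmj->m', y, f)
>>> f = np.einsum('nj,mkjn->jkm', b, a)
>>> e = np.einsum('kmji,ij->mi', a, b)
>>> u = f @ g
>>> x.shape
(23, 17)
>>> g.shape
(5, 5)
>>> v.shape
(23,)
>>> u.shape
(17, 11, 5)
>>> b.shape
(19, 17)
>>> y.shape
(17, 23, 5)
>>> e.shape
(11, 19)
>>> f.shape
(17, 11, 5)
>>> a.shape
(5, 11, 17, 19)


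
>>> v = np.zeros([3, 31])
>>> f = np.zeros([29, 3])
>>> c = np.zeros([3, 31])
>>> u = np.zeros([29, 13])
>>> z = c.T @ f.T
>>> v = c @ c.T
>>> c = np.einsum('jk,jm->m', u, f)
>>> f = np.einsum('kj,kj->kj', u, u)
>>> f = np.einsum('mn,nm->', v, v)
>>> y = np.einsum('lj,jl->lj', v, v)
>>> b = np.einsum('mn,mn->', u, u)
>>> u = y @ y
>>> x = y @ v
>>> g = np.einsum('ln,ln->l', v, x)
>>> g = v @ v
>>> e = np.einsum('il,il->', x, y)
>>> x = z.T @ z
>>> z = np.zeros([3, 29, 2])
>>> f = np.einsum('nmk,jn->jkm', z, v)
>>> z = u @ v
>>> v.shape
(3, 3)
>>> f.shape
(3, 2, 29)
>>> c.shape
(3,)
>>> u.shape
(3, 3)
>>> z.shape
(3, 3)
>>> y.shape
(3, 3)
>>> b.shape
()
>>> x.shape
(29, 29)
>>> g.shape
(3, 3)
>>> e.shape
()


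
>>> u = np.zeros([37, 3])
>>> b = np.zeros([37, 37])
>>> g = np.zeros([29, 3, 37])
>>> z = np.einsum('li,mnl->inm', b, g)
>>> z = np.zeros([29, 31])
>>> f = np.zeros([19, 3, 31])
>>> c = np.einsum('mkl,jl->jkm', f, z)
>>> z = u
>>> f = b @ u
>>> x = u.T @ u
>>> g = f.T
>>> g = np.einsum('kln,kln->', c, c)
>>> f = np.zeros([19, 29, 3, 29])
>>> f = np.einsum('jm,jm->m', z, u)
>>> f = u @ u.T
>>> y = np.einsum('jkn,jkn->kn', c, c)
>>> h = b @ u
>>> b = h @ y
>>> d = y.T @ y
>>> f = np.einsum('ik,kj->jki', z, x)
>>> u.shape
(37, 3)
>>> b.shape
(37, 19)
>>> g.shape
()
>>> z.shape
(37, 3)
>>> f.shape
(3, 3, 37)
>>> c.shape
(29, 3, 19)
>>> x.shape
(3, 3)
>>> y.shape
(3, 19)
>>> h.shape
(37, 3)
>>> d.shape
(19, 19)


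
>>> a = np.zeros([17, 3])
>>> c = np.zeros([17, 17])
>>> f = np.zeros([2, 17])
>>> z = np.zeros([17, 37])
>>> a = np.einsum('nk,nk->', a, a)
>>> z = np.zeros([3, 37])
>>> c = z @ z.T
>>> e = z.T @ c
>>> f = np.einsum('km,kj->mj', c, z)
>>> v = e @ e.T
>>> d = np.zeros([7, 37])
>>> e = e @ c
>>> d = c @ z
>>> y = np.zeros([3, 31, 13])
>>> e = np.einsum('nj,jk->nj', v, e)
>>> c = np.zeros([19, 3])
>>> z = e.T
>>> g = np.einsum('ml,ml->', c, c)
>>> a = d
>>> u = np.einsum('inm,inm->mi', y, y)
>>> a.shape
(3, 37)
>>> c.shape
(19, 3)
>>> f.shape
(3, 37)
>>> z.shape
(37, 37)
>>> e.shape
(37, 37)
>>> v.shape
(37, 37)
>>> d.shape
(3, 37)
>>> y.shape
(3, 31, 13)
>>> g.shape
()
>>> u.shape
(13, 3)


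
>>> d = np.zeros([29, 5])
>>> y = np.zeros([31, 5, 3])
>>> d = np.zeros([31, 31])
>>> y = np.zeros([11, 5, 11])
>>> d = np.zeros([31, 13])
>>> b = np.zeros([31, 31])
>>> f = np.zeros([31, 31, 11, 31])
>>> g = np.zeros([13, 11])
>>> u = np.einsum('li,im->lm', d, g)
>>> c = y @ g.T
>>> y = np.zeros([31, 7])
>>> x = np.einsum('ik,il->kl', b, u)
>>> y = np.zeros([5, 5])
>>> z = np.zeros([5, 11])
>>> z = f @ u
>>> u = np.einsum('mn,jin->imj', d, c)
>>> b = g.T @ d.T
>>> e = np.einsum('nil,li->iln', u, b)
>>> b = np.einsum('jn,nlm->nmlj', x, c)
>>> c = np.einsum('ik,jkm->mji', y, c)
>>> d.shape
(31, 13)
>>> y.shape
(5, 5)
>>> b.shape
(11, 13, 5, 31)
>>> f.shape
(31, 31, 11, 31)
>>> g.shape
(13, 11)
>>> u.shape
(5, 31, 11)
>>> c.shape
(13, 11, 5)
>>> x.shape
(31, 11)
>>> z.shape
(31, 31, 11, 11)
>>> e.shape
(31, 11, 5)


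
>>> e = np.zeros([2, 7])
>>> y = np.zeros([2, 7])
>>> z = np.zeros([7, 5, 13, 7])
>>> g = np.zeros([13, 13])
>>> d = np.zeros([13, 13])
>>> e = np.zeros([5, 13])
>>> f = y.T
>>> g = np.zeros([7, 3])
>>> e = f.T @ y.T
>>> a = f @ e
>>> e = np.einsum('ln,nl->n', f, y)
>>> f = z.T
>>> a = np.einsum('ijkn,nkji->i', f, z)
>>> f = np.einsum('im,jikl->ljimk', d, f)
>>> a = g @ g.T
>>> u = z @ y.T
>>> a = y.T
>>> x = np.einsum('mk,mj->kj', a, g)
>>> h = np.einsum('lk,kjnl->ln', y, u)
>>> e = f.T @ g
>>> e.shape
(5, 13, 13, 7, 3)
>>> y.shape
(2, 7)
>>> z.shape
(7, 5, 13, 7)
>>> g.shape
(7, 3)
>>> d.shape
(13, 13)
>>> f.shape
(7, 7, 13, 13, 5)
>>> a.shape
(7, 2)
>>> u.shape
(7, 5, 13, 2)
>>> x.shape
(2, 3)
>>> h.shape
(2, 13)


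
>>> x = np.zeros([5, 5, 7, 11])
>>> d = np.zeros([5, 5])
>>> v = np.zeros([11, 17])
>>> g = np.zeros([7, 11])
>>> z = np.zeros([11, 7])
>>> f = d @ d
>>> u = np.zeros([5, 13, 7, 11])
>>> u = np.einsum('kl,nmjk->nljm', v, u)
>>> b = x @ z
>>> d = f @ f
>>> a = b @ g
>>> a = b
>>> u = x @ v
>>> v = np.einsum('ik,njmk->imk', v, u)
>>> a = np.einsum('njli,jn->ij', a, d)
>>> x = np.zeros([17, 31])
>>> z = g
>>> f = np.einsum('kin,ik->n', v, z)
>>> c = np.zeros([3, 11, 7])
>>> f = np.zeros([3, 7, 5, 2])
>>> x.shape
(17, 31)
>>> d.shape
(5, 5)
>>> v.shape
(11, 7, 17)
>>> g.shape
(7, 11)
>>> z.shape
(7, 11)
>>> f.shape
(3, 7, 5, 2)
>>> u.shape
(5, 5, 7, 17)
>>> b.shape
(5, 5, 7, 7)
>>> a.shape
(7, 5)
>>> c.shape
(3, 11, 7)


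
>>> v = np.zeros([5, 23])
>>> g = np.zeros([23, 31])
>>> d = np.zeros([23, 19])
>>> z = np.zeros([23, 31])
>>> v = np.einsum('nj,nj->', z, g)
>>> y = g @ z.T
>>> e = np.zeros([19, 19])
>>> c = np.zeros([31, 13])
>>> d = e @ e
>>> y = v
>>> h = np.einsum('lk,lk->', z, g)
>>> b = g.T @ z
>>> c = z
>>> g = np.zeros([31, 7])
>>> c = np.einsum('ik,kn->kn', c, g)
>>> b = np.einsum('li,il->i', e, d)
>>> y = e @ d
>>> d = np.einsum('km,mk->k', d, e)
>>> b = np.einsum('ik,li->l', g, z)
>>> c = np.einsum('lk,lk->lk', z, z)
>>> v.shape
()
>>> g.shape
(31, 7)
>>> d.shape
(19,)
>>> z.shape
(23, 31)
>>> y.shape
(19, 19)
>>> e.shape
(19, 19)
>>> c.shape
(23, 31)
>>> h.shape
()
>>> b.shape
(23,)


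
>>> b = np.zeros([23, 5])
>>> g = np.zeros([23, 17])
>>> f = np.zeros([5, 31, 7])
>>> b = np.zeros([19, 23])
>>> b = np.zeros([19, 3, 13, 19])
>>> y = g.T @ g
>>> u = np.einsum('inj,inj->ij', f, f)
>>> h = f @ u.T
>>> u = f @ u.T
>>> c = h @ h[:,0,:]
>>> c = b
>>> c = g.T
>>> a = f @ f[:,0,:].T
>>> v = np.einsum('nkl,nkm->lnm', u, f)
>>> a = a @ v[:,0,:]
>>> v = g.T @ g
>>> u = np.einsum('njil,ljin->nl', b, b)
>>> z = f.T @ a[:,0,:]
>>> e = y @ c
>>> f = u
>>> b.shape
(19, 3, 13, 19)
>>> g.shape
(23, 17)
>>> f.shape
(19, 19)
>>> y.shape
(17, 17)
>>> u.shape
(19, 19)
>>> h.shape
(5, 31, 5)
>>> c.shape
(17, 23)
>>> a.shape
(5, 31, 7)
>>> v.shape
(17, 17)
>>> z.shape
(7, 31, 7)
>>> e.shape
(17, 23)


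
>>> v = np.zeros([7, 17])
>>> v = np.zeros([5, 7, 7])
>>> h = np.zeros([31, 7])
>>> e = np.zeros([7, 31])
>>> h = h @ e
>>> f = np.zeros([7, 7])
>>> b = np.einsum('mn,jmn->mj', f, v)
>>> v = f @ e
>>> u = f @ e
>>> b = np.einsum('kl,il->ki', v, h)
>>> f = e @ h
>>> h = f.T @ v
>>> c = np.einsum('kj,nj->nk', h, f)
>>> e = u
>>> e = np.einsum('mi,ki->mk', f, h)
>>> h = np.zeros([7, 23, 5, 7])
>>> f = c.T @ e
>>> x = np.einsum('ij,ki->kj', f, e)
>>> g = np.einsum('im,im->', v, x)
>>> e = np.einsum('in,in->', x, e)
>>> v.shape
(7, 31)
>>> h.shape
(7, 23, 5, 7)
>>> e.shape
()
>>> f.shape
(31, 31)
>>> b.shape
(7, 31)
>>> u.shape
(7, 31)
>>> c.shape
(7, 31)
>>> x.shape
(7, 31)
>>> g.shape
()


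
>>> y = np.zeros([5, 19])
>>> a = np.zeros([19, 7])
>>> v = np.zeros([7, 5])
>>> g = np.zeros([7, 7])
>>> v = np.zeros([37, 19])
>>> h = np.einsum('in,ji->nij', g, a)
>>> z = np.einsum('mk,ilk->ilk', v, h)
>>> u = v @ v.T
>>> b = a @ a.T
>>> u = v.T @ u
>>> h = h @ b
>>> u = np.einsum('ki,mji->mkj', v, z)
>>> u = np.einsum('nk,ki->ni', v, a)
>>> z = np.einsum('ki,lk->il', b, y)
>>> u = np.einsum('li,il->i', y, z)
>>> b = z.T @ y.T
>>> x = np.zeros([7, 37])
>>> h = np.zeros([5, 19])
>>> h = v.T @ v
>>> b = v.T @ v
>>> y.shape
(5, 19)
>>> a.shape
(19, 7)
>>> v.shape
(37, 19)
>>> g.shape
(7, 7)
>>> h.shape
(19, 19)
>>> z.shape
(19, 5)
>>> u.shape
(19,)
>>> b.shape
(19, 19)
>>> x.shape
(7, 37)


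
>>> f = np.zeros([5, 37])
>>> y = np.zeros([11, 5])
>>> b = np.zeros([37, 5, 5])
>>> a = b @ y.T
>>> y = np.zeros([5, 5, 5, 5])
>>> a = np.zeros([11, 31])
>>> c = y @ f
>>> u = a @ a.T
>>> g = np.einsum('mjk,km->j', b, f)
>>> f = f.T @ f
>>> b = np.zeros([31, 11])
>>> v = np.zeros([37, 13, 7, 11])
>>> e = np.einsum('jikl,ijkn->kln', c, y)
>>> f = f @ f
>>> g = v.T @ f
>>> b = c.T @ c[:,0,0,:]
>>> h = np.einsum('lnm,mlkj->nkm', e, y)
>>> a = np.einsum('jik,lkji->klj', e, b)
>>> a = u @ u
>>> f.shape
(37, 37)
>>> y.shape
(5, 5, 5, 5)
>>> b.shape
(37, 5, 5, 37)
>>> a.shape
(11, 11)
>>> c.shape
(5, 5, 5, 37)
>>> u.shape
(11, 11)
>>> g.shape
(11, 7, 13, 37)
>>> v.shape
(37, 13, 7, 11)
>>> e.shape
(5, 37, 5)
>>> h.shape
(37, 5, 5)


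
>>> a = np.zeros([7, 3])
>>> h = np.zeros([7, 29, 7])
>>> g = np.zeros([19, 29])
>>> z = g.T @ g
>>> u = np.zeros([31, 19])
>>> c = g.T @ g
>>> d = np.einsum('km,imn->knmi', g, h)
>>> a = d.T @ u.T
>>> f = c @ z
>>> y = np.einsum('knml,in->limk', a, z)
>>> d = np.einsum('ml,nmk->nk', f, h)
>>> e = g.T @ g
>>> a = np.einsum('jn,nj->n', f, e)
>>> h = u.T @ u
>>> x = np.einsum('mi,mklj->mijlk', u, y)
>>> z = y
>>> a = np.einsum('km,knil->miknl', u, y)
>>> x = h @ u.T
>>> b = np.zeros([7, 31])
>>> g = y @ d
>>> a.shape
(19, 7, 31, 29, 7)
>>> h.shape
(19, 19)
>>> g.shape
(31, 29, 7, 7)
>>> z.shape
(31, 29, 7, 7)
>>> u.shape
(31, 19)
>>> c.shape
(29, 29)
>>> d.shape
(7, 7)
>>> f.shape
(29, 29)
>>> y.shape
(31, 29, 7, 7)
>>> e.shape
(29, 29)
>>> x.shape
(19, 31)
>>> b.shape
(7, 31)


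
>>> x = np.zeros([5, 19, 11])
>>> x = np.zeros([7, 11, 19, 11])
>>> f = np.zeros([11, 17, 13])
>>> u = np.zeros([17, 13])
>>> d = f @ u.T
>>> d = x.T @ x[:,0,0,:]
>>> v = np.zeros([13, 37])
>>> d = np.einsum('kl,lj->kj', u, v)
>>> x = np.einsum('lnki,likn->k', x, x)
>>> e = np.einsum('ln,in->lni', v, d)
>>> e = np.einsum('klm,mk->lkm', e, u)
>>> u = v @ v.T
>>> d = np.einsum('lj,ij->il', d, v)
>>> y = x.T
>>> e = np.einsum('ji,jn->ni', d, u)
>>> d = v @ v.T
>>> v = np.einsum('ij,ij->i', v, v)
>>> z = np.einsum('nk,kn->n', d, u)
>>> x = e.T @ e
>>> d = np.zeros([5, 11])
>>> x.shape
(17, 17)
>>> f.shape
(11, 17, 13)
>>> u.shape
(13, 13)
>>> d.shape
(5, 11)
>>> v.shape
(13,)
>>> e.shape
(13, 17)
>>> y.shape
(19,)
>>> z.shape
(13,)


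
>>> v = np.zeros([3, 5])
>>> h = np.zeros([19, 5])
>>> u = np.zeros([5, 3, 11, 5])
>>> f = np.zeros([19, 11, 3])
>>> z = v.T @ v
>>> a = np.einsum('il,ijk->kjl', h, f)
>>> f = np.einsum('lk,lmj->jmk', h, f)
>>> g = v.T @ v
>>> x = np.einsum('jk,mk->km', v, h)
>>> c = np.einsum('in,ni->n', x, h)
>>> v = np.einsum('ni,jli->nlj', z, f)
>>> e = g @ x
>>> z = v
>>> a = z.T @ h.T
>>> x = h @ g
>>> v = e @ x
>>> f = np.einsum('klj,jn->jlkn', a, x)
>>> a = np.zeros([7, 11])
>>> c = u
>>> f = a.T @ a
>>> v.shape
(5, 5)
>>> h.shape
(19, 5)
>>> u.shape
(5, 3, 11, 5)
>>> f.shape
(11, 11)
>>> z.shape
(5, 11, 3)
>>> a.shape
(7, 11)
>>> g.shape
(5, 5)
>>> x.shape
(19, 5)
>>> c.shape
(5, 3, 11, 5)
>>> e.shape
(5, 19)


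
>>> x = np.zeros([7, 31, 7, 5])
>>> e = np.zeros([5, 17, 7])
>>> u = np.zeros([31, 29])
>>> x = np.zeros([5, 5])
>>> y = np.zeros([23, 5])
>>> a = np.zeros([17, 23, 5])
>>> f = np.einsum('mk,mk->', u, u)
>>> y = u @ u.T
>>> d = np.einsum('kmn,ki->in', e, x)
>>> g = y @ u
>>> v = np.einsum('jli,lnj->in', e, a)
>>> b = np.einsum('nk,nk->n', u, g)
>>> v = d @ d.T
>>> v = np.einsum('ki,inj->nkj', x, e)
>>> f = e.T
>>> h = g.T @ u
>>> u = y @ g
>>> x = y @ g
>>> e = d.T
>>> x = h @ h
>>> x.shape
(29, 29)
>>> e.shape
(7, 5)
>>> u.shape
(31, 29)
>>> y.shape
(31, 31)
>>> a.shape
(17, 23, 5)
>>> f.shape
(7, 17, 5)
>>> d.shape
(5, 7)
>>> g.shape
(31, 29)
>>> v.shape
(17, 5, 7)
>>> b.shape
(31,)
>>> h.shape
(29, 29)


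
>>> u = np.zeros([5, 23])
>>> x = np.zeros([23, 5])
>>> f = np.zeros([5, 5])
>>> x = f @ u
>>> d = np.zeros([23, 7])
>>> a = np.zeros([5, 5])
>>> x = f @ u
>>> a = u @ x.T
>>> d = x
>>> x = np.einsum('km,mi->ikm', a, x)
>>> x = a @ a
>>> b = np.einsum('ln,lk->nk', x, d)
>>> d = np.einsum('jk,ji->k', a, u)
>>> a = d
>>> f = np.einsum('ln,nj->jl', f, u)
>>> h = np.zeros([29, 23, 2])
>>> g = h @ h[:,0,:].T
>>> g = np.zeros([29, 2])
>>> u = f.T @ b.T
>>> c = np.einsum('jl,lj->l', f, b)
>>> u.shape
(5, 5)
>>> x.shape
(5, 5)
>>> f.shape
(23, 5)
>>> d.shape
(5,)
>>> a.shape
(5,)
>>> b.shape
(5, 23)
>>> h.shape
(29, 23, 2)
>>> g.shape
(29, 2)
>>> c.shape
(5,)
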